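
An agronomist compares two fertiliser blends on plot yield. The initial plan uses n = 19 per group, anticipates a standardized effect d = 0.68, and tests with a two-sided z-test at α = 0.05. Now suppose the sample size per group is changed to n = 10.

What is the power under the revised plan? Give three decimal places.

Power ≈ 0.330

With n = 10 per group: δ = d·√(n/2) = 0.68 × √(10/2) = 1.5205. Critical value z_{0.025} = 1.960.
Revised power = Φ(δ − 1.960) + Φ(−δ − 1.960) = Φ(-0.439) + Φ(-3.480) = 0.3302 + 0.0003 = 0.3304.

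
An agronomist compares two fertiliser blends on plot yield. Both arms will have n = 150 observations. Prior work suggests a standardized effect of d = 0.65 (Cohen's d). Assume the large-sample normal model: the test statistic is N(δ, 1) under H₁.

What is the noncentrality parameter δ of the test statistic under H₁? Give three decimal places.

δ ≈ 5.629

The noncentrality parameter scales effect size by the design's sample-size factor: δ = d·√(n/2) = 0.65 × √(150/2) = 5.6292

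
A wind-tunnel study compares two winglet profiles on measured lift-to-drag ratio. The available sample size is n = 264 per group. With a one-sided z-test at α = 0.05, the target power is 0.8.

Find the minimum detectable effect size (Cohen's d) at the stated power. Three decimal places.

d ≈ 0.216

Required noncentrality: δ = z_{0.05} + z_{0.20} = 1.645 + 0.842 = 2.486.
δ = d·√(n/2) ⇒ d = δ/√(n/2) = 2.486/√(264/2) = 0.2164.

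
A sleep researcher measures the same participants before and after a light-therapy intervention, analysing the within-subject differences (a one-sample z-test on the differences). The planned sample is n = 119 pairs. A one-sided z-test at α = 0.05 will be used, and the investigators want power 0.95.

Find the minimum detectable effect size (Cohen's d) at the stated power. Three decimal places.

d ≈ 0.302

Need Φ(δ − 1.645) = 0.95, so δ = 1.645 + 1.645 = 3.290.
δ = d·√n ⇒ d = δ/√n = 3.290/√119 = 0.3016.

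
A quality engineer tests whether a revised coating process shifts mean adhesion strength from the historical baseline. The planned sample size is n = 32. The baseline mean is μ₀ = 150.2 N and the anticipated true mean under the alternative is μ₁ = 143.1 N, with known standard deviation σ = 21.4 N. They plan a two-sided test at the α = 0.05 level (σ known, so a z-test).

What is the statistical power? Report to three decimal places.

Power ≈ 0.467

Standardized effect: d = |μ₁ − μ₀| / σ = |143.1 − 150.2| / 21.4 = 0.3318
Noncentrality parameter: δ = d·√n = 0.3318 × √32 = 1.8768
Critical value for a two-sided test at α = 0.05: z_{α/2} = 1.960.
Power = Φ(δ − 1.960) + Φ(−δ − 1.960) = Φ(-0.083) + Φ(-3.837) = 0.4669 + 0.0001 = 0.4669.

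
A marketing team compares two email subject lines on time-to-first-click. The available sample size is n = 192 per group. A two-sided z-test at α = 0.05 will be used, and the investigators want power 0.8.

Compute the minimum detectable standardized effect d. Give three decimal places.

d ≈ 0.286

Required noncentrality: δ = z_{0.025} + z_{0.20} = 1.960 + 0.842 = 2.802.
(Lower-tail contribution to power is negligible for δ > 0.)
δ = d·√(n/2) ⇒ d = δ/√(n/2) = 2.802/√(192/2) = 0.2859.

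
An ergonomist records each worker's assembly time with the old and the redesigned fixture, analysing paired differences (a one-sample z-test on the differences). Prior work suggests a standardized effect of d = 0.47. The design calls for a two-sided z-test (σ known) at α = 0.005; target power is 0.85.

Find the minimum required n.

Set Φ(δ − 2.807) = 0.85; then δ − 2.807 = Φ⁻¹(0.85) = 1.036, giving δ = 3.843.
(The Φ(−δ − z_{α/2}) term is vanishingly small for δ > 0 and is dropped in the standard sample-size formula.)
δ = d·√n ⇒ n = (δ/d)² = (3.843 / 0.47)² = 66.87.
Round up to the next whole unit.

n = 67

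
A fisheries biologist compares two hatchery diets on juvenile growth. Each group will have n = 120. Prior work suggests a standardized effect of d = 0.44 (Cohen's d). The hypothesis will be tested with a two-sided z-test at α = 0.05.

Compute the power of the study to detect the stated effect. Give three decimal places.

Noncentrality parameter: δ = d·√(n/2) = 0.44 × √(120/2) = 3.4082
Two-sided α = 0.05 → critical value z_{0.025} = 1.960.
Power = Φ(δ − 1.960) + Φ(−δ − 1.960) = Φ(1.448) + Φ(-5.368) = 0.9262 + 0.0000 = 0.9262.

Power ≈ 0.926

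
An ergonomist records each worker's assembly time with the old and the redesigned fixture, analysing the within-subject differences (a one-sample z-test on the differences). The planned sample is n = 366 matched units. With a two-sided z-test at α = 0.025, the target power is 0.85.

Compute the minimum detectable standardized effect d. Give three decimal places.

Need Φ(δ − 2.241) = 0.85, so δ = 2.241 + 1.036 = 3.278.
(The second rejection-region term Φ(−δ − z_{α/2}) is negligible and dropped.)
δ = d·√n ⇒ d = δ/√n = 3.278/√366 = 0.1713.

d ≈ 0.171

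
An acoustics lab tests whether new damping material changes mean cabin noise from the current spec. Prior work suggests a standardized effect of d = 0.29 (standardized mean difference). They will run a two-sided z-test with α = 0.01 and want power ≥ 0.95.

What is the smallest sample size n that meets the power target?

For power 0.95 need Φ(δ − z_{0.005}) = 0.95, so δ = z_{0.005} + z_{0.05} = 2.576 + 1.645 = 4.221.
(For δ > 0 the lower-tail rejection region contributes negligibly to power, so the one-term inversion is standard.)
δ = d·√n ⇒ n = (δ/d)² = (4.221 / 0.29)² = 211.82.
Round up to the next whole unit.

n = 212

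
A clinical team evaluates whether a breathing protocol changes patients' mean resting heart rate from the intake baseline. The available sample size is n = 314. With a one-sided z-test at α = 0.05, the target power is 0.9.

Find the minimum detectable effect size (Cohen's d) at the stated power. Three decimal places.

d ≈ 0.165

Need Φ(δ − 1.645) = 0.9, so δ = 1.645 + 1.282 = 2.926.
δ = d·√n ⇒ d = δ/√n = 2.926/√314 = 0.1651.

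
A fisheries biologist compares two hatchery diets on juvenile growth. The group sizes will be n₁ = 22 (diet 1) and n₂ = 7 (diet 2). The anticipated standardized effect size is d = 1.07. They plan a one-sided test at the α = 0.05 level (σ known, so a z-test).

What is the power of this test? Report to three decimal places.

Power ≈ 0.794

Noncentrality parameter: δ = d / √(1/n₁ + 1/n₂) = 1.07 / √(1/22 + 1/7) = 2.4657
One-sided α = 0.05 → critical value z_{0.05} = 1.645.
Power = P(Z > 1.645 − δ) = Φ(0.821) = 0.7941.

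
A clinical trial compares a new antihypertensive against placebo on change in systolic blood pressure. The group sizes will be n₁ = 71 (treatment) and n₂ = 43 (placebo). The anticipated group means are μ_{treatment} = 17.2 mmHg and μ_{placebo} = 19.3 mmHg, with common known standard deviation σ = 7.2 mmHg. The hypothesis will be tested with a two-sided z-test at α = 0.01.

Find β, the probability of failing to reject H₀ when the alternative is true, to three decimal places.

β ≈ 0.857

Standardized effect: d = |μ_{treatment} − μ_{placebo}| / σ = |17.2 − 19.3| / 7.2 = 0.2917
Noncentrality parameter: δ = d / √(1/n₁ + 1/n₂) = 0.2917 / √(1/71 + 1/43) = 1.5094
Critical value for a two-sided test at α = 0.01: z_{α/2} = 2.576.
Power = Φ(δ − 2.576) + Φ(−δ − 2.576) = Φ(-1.066) + Φ(-4.085) = 0.1431 + 0.0000 = 0.1431.
Type II error: β = 1 − power = 1 − 0.1431 = 0.8569.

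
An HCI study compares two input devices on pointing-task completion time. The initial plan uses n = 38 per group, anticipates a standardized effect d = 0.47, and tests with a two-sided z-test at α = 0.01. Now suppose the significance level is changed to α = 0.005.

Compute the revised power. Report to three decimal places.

δ = d·√(n/2) = 0.47 × √(38/2) = 2.0487 (unchanged). New critical value: z_{0.0025} = 2.807.
Revised power = Φ(δ − 2.807) + Φ(−δ − 2.807) = Φ(-0.758) + Φ(-4.856) = 0.2241 + 0.0000 = 0.2241.

Power ≈ 0.224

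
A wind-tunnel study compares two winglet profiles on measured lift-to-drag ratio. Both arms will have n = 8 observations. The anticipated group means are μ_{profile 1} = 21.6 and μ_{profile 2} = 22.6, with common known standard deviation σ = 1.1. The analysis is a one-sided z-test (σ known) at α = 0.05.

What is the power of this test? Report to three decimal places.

Power ≈ 0.569

Standardized effect: d = |μ_{profile 1} − μ_{profile 2}| / σ = |21.6 − 22.6| / 1.1 = 0.9091
Noncentrality parameter: δ = d·√(n/2) = 0.9091 × √(8/2) = 1.8182
Critical value for a one-sided test at α = 0.05: z_α = 1.645.
Power = P(Z > 1.645 − δ) = Φ(0.173) = 0.5688.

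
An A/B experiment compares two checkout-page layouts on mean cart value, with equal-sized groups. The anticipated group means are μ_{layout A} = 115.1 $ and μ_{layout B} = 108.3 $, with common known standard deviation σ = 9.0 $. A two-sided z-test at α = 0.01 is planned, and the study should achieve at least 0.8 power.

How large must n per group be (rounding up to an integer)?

Standardized effect: d = |μ_{layout A} − μ_{layout B}| / σ = |115.1 − 108.3| / 9.0 = 0.7556
Set Φ(δ − 2.576) = 0.8; then δ − 2.576 = Φ⁻¹(0.8) = 0.842, giving δ = 3.417.
(The Φ(−δ − z_{α/2}) term is vanishingly small for δ > 0 and is dropped in the standard sample-size formula.)
δ = d·√(n/2) ⇒ n = 2(δ/d)² = 2 × (3.417 / 0.7556)² = 40.92.
Round up to the next whole unit.

n = 41 per group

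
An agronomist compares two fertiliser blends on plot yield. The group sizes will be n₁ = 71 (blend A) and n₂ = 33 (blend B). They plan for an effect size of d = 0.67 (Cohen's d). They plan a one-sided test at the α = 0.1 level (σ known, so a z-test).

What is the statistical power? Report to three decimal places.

Power ≈ 0.971

Noncentrality parameter: δ = d / √(1/n₁ + 1/n₂) = 0.67 / √(1/71 + 1/33) = 3.1801
Critical value for a one-sided test at α = 0.1: z_α = 1.282.
Power = P(Z > 1.282 − δ) = Φ(1.899) = 0.9712.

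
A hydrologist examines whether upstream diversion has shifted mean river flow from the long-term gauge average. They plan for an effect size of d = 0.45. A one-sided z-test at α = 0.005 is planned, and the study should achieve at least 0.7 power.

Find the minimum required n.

n = 48

For power 0.7 need Φ(δ − z_{0.005}) = 0.7, so δ = z_{0.005} + z_{0.30} = 2.576 + 0.524 = 3.100.
δ = d·√n ⇒ n = (δ/d)² = (3.100 / 0.45)² = 47.46.
Rounding up, n = 48.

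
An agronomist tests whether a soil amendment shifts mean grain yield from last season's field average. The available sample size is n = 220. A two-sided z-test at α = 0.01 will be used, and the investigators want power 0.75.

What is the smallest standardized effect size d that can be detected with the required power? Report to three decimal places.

Required noncentrality: δ = z_{0.005} + z_{0.25} = 2.576 + 0.674 = 3.250.
(Lower-tail contribution to power is negligible for δ > 0.)
δ = d·√n ⇒ d = δ/√n = 3.250/√220 = 0.2191.

d ≈ 0.219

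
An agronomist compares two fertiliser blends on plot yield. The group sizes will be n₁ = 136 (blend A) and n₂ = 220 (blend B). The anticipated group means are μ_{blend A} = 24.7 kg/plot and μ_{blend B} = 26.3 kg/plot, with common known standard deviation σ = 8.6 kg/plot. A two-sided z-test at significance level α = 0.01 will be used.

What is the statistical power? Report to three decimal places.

Power ≈ 0.192

Standardized effect: d = |μ_{blend A} − μ_{blend B}| / σ = |24.7 − 26.3| / 8.6 = 0.1860
Noncentrality parameter: δ = d / √(1/n₁ + 1/n₂) = 0.1860 / √(1/136 + 1/220) = 1.7056
Critical value for a two-sided test at α = 0.01: z_{α/2} = 2.576.
Power = Φ(δ − 2.576) + Φ(−δ − 2.576) = Φ(-0.870) + Φ(-4.281) = 0.1921 + 0.0000 = 0.1921.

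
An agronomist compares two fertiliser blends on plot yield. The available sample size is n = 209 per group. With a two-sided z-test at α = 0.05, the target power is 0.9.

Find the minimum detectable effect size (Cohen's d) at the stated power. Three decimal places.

d ≈ 0.317

Required noncentrality: δ = z_{0.025} + z_{0.10} = 1.960 + 1.282 = 3.242.
(Lower-tail contribution to power is negligible for δ > 0.)
δ = d·√(n/2) ⇒ d = δ/√(n/2) = 3.242/√(209/2) = 0.3171.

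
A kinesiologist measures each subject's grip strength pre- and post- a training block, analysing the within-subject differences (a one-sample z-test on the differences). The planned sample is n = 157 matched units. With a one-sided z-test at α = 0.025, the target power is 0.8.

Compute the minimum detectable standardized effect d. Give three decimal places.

Need Φ(δ − 1.960) = 0.8, so δ = 1.960 + 0.842 = 2.802.
δ = d·√n ⇒ d = δ/√n = 2.802/√157 = 0.2236.

d ≈ 0.224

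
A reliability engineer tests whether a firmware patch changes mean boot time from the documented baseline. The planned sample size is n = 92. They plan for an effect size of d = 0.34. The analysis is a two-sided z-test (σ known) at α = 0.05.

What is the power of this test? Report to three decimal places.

Noncentrality parameter: δ = d·√n = 0.34 × √92 = 3.2612
Two-sided α = 0.05 → critical value z_{0.025} = 1.960.
Power = Φ(δ − 1.960) + Φ(−δ − 1.960) = Φ(1.301) + Φ(-5.221) = 0.9034 + 0.0000 = 0.9034.

Power ≈ 0.903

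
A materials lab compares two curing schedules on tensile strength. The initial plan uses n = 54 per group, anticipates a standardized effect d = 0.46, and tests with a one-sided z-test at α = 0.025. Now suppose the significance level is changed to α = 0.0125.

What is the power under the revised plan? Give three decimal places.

Power ≈ 0.559

δ = d·√(n/2) = 0.46 × √(54/2) = 2.3902 (unchanged). New critical value: z_{0.0125} = 2.241.
Revised power = P(Z > 2.241 − δ) = Φ(0.149) = 0.5592.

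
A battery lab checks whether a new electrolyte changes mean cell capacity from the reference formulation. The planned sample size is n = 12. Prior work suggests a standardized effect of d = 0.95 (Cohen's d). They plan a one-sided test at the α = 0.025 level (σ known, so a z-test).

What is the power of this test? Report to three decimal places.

Power ≈ 0.908

Noncentrality parameter: δ = d·√n = 0.95 × √12 = 3.2909
One-sided α = 0.025 → critical value z_{0.025} = 1.960.
Power = Φ(δ − 1.960) = Φ(1.331) = 0.9084.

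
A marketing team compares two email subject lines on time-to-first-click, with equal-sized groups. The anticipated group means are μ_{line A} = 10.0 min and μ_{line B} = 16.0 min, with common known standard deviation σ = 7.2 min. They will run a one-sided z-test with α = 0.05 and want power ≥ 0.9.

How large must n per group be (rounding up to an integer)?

n = 25 per group

Standardized effect: d = |μ_{line A} − μ_{line B}| / σ = |10.0 − 16.0| / 7.2 = 0.8333
For power 0.9 need Φ(δ − z_{0.05}) = 0.9, so δ = z_{0.05} + z_{0.10} = 1.645 + 1.282 = 2.926.
δ = d·√(n/2) ⇒ n = 2(δ/d)² = 2 × (2.926 / 0.8333)² = 24.66.
Round up to the next whole unit.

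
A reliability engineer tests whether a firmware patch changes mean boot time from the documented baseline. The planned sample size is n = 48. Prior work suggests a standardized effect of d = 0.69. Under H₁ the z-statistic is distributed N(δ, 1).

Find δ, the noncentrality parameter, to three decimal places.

δ ≈ 4.780

δ = d·√n = 0.69 × √48 = 4.7805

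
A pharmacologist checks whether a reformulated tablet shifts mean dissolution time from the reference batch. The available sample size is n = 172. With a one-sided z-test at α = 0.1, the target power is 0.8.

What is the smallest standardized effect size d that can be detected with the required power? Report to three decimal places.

d ≈ 0.162

Required noncentrality: δ = z_{0.1} + z_{0.20} = 1.282 + 0.842 = 2.123.
δ = d·√n ⇒ d = δ/√n = 2.123/√172 = 0.1619.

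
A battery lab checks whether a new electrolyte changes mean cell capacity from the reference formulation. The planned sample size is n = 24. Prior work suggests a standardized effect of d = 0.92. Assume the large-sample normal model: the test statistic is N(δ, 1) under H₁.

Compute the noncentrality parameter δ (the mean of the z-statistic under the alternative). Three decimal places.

δ = d·√n = 0.92 × √24 = 4.5071

δ ≈ 4.507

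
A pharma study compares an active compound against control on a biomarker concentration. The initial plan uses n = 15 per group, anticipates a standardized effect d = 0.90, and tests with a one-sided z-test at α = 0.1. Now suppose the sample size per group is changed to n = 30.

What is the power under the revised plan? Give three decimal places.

Power ≈ 0.986

With n = 30 per group: δ = d·√(n/2) = 0.90 × √(30/2) = 3.4857. Critical value z_{0.1} = 1.282.
Revised power = Φ(δ − 1.282) = Φ(2.204) = 0.9862.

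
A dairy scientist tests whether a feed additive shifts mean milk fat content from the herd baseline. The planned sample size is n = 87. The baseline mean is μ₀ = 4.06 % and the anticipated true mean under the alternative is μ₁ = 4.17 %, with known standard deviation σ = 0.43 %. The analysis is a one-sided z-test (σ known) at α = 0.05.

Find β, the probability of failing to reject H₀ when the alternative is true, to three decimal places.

Standardized effect: d = |μ₁ − μ₀| / σ = |4.17 − 4.06| / 0.43 = 0.2558
Noncentrality parameter: δ = d·√n = 0.2558 × √87 = 2.3861
Critical value for a one-sided test at α = 0.05: z_α = 1.645.
Power = Φ(δ − 1.645) = Φ(0.741) = 0.7707.
Type II error: β = 1 − power = 1 − 0.7707 = 0.2293.

β ≈ 0.229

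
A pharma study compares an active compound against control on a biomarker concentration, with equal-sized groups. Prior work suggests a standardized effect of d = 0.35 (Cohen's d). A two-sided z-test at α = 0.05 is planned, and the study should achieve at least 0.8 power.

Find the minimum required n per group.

n = 129 per group

Set Φ(δ − 1.960) = 0.8; then δ − 1.960 = Φ⁻¹(0.8) = 0.842, giving δ = 2.802.
(The Φ(−δ − z_{α/2}) term is vanishingly small for δ > 0 and is dropped in the standard sample-size formula.)
δ = d·√(n/2) ⇒ n = 2(δ/d)² = 2 × (2.802 / 0.35)² = 128.14.
Round up to the next whole unit.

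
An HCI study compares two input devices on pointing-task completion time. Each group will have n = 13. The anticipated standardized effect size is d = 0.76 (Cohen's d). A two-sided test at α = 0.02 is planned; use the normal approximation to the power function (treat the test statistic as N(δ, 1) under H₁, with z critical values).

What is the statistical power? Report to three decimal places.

Power ≈ 0.349

Noncentrality parameter: δ = d·√(n/2) = 0.76 × √(13/2) = 1.9376
Critical value for a two-sided test at α = 0.02: z_{α/2} = 2.326.
Power = Φ(δ − 2.326) + Φ(−δ − 2.326) = Φ(-0.389) + Φ(-4.264) = 0.3487 + 0.0000 = 0.3488.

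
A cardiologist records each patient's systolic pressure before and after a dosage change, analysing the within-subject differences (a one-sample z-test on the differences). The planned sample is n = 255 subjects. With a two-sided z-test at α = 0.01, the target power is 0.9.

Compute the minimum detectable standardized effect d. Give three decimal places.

d ≈ 0.242

Required noncentrality: δ = z_{0.005} + z_{0.10} = 2.576 + 1.282 = 3.857.
(The second rejection-region term Φ(−δ − z_{α/2}) is negligible and dropped.)
δ = d·√n ⇒ d = δ/√n = 3.857/√255 = 0.2416.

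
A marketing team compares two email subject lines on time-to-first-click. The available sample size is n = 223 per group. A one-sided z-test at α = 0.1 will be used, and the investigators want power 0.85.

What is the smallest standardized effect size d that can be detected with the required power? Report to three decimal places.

Need Φ(δ − 1.282) = 0.85, so δ = 1.282 + 1.036 = 2.318.
δ = d·√(n/2) ⇒ d = δ/√(n/2) = 2.318/√(223/2) = 0.2195.

d ≈ 0.220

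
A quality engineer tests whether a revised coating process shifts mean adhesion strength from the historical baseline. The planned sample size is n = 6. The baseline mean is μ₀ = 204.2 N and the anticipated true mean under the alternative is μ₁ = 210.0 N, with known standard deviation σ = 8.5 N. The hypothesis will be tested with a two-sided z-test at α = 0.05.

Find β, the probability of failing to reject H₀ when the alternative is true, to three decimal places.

β ≈ 0.613

Standardized effect: d = |μ₁ − μ₀| / σ = |210.0 − 204.2| / 8.5 = 0.6824
Noncentrality parameter: δ = d·√n = 0.6824 × √6 = 1.6714
Two-sided α = 0.05 → critical value z_{0.025} = 1.960.
Power = Φ(δ − 1.960) + Φ(−δ − 1.960) = Φ(-0.289) + Φ(-3.631) = 0.3865 + 0.0001 = 0.3866.
Type II error: β = 1 − power = 1 − 0.3866 = 0.6134.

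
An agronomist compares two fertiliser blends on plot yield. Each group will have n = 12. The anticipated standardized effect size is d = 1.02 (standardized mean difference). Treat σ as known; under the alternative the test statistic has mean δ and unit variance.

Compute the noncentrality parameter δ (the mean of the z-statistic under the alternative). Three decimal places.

δ = d·√(n/2) = 1.02 × √(12/2) = 2.4985

δ ≈ 2.498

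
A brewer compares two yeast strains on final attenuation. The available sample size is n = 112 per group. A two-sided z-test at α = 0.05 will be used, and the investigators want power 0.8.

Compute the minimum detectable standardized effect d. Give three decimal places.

d ≈ 0.374

Required noncentrality: δ = z_{0.025} + z_{0.20} = 1.960 + 0.842 = 2.802.
(The second rejection-region term Φ(−δ − z_{α/2}) is negligible and dropped.)
δ = d·√(n/2) ⇒ d = δ/√(n/2) = 2.802/√(112/2) = 0.3744.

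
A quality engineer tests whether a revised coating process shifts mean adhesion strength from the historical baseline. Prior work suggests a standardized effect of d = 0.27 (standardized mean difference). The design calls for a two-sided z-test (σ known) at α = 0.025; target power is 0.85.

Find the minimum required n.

n = 148

Set Φ(δ − 2.241) = 0.85; then δ − 2.241 = Φ⁻¹(0.85) = 1.036, giving δ = 3.278.
(For δ > 0 the lower-tail rejection region contributes negligibly to power, so the one-term inversion is standard.)
δ = d·√n ⇒ n = (δ/d)² = (3.278 / 0.27)² = 147.38.
Rounding up, n = 148.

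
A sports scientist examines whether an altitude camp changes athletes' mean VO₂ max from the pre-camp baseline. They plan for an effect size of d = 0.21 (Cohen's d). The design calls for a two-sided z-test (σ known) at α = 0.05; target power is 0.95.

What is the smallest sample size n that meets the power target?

For power 0.95 need Φ(δ − z_{0.025}) = 0.95, so δ = z_{0.025} + z_{0.05} = 1.960 + 1.645 = 3.605.
(The Φ(−δ − z_{α/2}) term is vanishingly small for δ > 0 and is dropped in the standard sample-size formula.)
δ = d·√n ⇒ n = (δ/d)² = (3.605 / 0.21)² = 294.66.
Round up to the next whole unit.

n = 295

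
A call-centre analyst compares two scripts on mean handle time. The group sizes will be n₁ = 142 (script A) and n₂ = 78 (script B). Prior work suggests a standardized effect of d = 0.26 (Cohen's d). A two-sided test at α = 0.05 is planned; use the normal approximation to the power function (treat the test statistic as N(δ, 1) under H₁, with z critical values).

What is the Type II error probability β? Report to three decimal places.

β ≈ 0.546

Noncentrality parameter: δ = d / √(1/n₁ + 1/n₂) = 0.26 / √(1/142 + 1/78) = 1.8448
Two-sided α = 0.05 → critical value z_{0.025} = 1.960.
Power = Φ(δ − 1.960) + Φ(−δ − 1.960) = Φ(-0.115) + Φ(-3.805) = 0.4542 + 0.0001 = 0.4542.
Type II error: β = 1 − power = 1 − 0.4542 = 0.5458.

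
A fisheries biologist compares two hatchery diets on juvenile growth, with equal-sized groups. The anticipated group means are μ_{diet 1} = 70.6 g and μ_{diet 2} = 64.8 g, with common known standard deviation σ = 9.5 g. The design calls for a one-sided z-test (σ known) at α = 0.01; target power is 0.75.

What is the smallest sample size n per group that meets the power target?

Standardized effect: d = |μ_{diet 1} − μ_{diet 2}| / σ = |70.6 − 64.8| / 9.5 = 0.6105
Set Φ(δ − 2.326) = 0.75; then δ − 2.326 = Φ⁻¹(0.75) = 0.674, giving δ = 3.001.
δ = d·√(n/2) ⇒ n = 2(δ/d)² = 2 × (3.001 / 0.6105)² = 48.32.
Rounding up, n = 49 per group.

n = 49 per group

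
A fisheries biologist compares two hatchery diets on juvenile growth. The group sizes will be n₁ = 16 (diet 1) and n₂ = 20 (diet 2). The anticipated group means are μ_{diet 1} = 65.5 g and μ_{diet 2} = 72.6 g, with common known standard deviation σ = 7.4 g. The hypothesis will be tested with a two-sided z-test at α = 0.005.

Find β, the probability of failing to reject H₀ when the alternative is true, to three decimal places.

β ≈ 0.479

Standardized effect: d = |μ_{diet 1} − μ_{diet 2}| / σ = |65.5 − 72.6| / 7.4 = 0.9595
Noncentrality parameter: δ = d / √(1/n₁ + 1/n₂) = 0.9595 / √(1/16 + 1/20) = 2.8606
Critical value for a two-sided test at α = 0.005: z_{α/2} = 2.807.
Power = Φ(δ − 2.807) + Φ(−δ − 2.807) = Φ(0.054) + Φ(-5.668) = 0.5213 + 0.0000 = 0.5213.
Type II error: β = 1 − power = 1 − 0.5213 = 0.4787.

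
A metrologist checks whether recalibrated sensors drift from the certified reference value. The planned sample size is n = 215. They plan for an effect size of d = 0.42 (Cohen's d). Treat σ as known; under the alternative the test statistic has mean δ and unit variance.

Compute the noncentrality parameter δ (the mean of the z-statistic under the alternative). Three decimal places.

δ ≈ 6.158

The noncentrality parameter scales effect size by the design's sample-size factor: δ = d·√n = 0.42 × √215 = 6.1584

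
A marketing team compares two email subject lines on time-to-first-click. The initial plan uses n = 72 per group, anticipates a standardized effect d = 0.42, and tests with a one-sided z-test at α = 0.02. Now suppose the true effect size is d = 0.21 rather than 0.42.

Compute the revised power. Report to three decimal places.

Power ≈ 0.214

With d = 0.21: δ = d·√(n/2) = 0.21 × √(72/2) = 1.2600. Critical value z_{0.02} = 2.054.
Revised power = Φ(δ − 2.054) = Φ(-0.794) = 0.2137.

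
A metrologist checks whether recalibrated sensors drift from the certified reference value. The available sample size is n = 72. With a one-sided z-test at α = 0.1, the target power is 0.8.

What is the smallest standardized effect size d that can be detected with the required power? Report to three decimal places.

d ≈ 0.250

Required noncentrality: δ = z_{0.1} + z_{0.20} = 1.282 + 0.842 = 2.123.
δ = d·√n ⇒ d = δ/√n = 2.123/√72 = 0.2502.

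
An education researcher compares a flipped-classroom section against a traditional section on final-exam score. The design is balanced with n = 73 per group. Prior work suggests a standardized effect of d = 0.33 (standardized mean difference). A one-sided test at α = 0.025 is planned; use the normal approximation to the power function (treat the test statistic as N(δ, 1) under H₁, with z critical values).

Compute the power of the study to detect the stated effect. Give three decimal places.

Power ≈ 0.513

Noncentrality parameter: δ = d·√(n/2) = 0.33 × √(73/2) = 1.9937
Critical value for a one-sided test at α = 0.025: z_α = 1.960.
Power = P(Z > 1.960 − δ) = Φ(0.034) = 0.5135.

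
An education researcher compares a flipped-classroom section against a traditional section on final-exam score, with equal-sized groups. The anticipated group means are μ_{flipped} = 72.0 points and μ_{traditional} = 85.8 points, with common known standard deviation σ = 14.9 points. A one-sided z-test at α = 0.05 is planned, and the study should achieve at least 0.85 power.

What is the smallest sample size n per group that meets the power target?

n = 17 per group

Standardized effect: d = |μ_{flipped} − μ_{traditional}| / σ = |72.0 − 85.8| / 14.9 = 0.9262
For power 0.85 need Φ(δ − z_{0.05}) = 0.85, so δ = z_{0.05} + z_{0.15} = 1.645 + 1.036 = 2.681.
δ = d·√(n/2) ⇒ n = 2(δ/d)² = 2 × (2.681 / 0.9262)² = 16.76.
Round up to the next whole unit.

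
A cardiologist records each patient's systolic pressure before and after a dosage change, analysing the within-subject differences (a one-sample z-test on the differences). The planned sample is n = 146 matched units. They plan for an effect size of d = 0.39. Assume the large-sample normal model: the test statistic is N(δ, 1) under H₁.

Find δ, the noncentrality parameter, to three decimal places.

δ ≈ 4.712

δ = d·√n = 0.39 × √146 = 4.7124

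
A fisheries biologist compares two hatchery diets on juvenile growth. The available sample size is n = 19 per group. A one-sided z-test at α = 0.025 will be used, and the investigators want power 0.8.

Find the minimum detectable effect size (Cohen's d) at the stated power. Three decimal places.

Required noncentrality: δ = z_{0.025} + z_{0.20} = 1.960 + 0.842 = 2.802.
δ = d·√(n/2) ⇒ d = δ/√(n/2) = 2.802/√(19/2) = 0.9090.

d ≈ 0.909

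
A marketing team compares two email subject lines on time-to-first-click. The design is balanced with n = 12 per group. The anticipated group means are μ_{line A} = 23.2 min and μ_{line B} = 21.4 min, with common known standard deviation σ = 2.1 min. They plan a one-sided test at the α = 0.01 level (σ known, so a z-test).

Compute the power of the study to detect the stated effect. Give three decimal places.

Power ≈ 0.410

Standardized effect: d = |μ_{line A} − μ_{line B}| / σ = |23.2 − 21.4| / 2.1 = 0.8571
Noncentrality parameter: δ = d·√(n/2) = 0.8571 × √(12/2) = 2.0996
One-sided α = 0.01 → critical value z_{0.01} = 2.326.
Power = P(Z > 2.326 − δ) = Φ(-0.227) = 0.4103.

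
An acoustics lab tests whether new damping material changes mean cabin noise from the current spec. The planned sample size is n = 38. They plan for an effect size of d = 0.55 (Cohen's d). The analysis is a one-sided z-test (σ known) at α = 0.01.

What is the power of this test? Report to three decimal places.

Power ≈ 0.856

Noncentrality parameter: δ = d·√n = 0.55 × √38 = 3.3904
One-sided α = 0.01 → critical value z_{0.01} = 2.326.
Power = P(Z > 2.326 − δ) = Φ(1.064) = 0.8564.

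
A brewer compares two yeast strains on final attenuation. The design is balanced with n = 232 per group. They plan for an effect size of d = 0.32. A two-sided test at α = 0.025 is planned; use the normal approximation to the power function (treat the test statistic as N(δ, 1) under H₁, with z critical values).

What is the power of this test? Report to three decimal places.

Noncentrality parameter: δ = d·√(n/2) = 0.32 × √(232/2) = 3.4465
Two-sided α = 0.025 → critical value z_{0.0125} = 2.241.
Power = Φ(δ − 2.241) + Φ(−δ − 2.241) = Φ(1.205) + Φ(-5.688) = 0.8859 + 0.0000 = 0.8859.

Power ≈ 0.886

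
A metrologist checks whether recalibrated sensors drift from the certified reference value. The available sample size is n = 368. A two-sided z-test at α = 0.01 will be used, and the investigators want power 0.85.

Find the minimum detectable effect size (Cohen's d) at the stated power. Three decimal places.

d ≈ 0.188

Required noncentrality: δ = z_{0.005} + z_{0.15} = 2.576 + 1.036 = 3.612.
(The second rejection-region term Φ(−δ − z_{α/2}) is negligible and dropped.)
δ = d·√n ⇒ d = δ/√n = 3.612/√368 = 0.1883.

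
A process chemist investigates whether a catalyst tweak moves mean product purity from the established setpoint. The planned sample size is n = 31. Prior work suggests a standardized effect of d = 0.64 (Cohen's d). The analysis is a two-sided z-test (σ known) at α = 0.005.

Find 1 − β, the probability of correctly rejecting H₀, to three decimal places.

Noncentrality parameter: δ = d·√n = 0.64 × √31 = 3.5634
Two-sided α = 0.005 → critical value z_{0.0025} = 2.807.
Power = Φ(δ − 2.807) + Φ(−δ − 2.807) = Φ(0.756) + Φ(-6.370) = 0.7753 + 0.0000 = 0.7753.

Power ≈ 0.775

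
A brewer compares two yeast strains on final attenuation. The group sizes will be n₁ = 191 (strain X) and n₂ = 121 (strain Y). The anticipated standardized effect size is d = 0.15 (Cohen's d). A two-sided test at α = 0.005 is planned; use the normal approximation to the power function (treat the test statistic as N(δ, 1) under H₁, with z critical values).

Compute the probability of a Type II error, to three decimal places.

Noncentrality parameter: δ = d / √(1/n₁ + 1/n₂) = 0.15 / √(1/191 + 1/121) = 1.2910
Two-sided α = 0.005 → critical value z_{0.0025} = 2.807.
Power = Φ(δ − 2.807) + Φ(−δ − 2.807) = Φ(-1.516) + Φ(-4.098) = 0.0648 + 0.0000 = 0.0648.
Type II error: β = 1 − power = 1 − 0.0648 = 0.9352.

β ≈ 0.935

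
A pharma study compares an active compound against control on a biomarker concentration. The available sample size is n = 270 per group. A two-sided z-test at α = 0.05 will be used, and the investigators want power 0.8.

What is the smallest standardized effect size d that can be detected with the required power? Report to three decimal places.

Required noncentrality: δ = z_{0.025} + z_{0.20} = 1.960 + 0.842 = 2.802.
(Lower-tail contribution to power is negligible for δ > 0.)
δ = d·√(n/2) ⇒ d = δ/√(n/2) = 2.802/√(270/2) = 0.2411.

d ≈ 0.241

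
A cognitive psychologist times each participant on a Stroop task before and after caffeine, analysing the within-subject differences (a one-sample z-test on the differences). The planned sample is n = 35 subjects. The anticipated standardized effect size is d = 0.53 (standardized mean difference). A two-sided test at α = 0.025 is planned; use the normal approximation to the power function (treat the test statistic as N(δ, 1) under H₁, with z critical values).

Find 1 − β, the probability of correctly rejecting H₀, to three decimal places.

Power ≈ 0.814

Noncentrality parameter: δ = d·√n = 0.53 × √35 = 3.1355
Critical value for a two-sided test at α = 0.025: z_{α/2} = 2.241.
Power = Φ(δ − 2.241) + Φ(−δ − 2.241) = Φ(0.894) + Φ(-5.377) = 0.8144 + 0.0000 = 0.8144.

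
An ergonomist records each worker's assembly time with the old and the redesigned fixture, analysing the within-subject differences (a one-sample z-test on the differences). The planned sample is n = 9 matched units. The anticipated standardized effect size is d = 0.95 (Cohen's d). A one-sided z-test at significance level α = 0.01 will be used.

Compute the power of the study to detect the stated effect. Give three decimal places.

Noncentrality parameter: δ = d·√n = 0.95 × √9 = 2.8500
Critical value for a one-sided test at α = 0.01: z_α = 2.326.
Power = P(Z > 2.326 − δ) = Φ(0.524) = 0.6997.

Power ≈ 0.700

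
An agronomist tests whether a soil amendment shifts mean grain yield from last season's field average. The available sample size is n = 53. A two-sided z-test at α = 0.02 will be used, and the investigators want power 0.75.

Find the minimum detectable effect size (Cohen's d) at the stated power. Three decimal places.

Required noncentrality: δ = z_{0.01} + z_{0.25} = 2.326 + 0.674 = 3.001.
(The second rejection-region term Φ(−δ − z_{α/2}) is negligible and dropped.)
δ = d·√n ⇒ d = δ/√n = 3.001/√53 = 0.4122.

d ≈ 0.412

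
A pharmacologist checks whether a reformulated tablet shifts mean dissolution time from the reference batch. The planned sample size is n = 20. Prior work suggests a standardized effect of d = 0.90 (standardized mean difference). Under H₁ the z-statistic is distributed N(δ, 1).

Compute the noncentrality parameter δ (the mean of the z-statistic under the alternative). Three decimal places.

The noncentrality parameter scales effect size by the design's sample-size factor: δ = d·√n = 0.90 × √20 = 4.0249

δ ≈ 4.025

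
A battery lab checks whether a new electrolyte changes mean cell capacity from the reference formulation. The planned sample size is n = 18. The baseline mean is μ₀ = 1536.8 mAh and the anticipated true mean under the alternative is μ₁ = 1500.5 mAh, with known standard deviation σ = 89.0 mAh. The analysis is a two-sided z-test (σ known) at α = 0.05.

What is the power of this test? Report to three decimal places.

Power ≈ 0.409

Standardized effect: d = |μ₁ − μ₀| / σ = |1500.5 − 1536.8| / 89.0 = 0.4079
Noncentrality parameter: δ = d·√n = 0.4079 × √18 = 1.7304
Critical value for a two-sided test at α = 0.05: z_{α/2} = 1.960.
Power = Φ(δ − 1.960) + Φ(−δ − 1.960) = Φ(-0.230) + Φ(-3.690) = 0.4092 + 0.0001 = 0.4093.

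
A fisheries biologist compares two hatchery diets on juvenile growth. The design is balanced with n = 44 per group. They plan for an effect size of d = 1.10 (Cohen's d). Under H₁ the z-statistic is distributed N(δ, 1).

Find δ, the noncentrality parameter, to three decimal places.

δ ≈ 5.159

δ = d·√(n/2) = 1.10 × √(44/2) = 5.1595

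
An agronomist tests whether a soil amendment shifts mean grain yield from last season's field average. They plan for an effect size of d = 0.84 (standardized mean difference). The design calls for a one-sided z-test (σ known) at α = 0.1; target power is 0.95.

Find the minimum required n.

n = 13

Set Φ(δ − 1.282) = 0.95; then δ − 1.282 = Φ⁻¹(0.95) = 1.645, giving δ = 2.926.
δ = d·√n ⇒ n = (δ/d)² = (2.926 / 0.84)² = 12.14.
Round up to the next whole unit.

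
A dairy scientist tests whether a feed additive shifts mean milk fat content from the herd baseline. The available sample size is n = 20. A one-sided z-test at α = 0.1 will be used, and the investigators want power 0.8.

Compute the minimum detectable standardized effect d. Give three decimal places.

d ≈ 0.475

Need Φ(δ − 1.282) = 0.8, so δ = 1.282 + 0.842 = 2.123.
δ = d·√n ⇒ d = δ/√n = 2.123/√20 = 0.4748.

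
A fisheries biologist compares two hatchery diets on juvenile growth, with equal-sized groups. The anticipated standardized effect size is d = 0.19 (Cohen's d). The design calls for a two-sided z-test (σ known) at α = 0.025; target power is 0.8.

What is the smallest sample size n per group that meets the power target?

n = 527 per group

For power 0.8 need Φ(δ − z_{0.0125}) = 0.8, so δ = z_{0.0125} + z_{0.20} = 2.241 + 0.842 = 3.083.
(The Φ(−δ − z_{α/2}) term is vanishingly small for δ > 0 and is dropped in the standard sample-size formula.)
δ = d·√(n/2) ⇒ n = 2(δ/d)² = 2 × (3.083 / 0.19)² = 526.59.
Round up to the next whole unit.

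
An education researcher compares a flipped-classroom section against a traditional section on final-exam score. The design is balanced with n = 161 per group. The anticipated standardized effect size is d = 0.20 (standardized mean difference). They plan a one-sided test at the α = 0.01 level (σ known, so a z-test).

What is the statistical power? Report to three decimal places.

Noncentrality parameter: δ = d·√(n/2) = 0.20 × √(161/2) = 1.7944
One-sided α = 0.01 → critical value z_{0.01} = 2.326.
Power = Φ(δ − 2.326) = Φ(-0.532) = 0.2974.

Power ≈ 0.297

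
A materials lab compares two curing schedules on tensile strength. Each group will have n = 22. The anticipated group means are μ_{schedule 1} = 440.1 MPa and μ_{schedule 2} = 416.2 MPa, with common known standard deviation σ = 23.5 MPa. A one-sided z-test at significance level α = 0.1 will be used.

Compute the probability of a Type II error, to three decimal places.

β ≈ 0.018

Standardized effect: d = |μ_{schedule 1} − μ_{schedule 2}| / σ = |440.1 − 416.2| / 23.5 = 1.0170
Noncentrality parameter: λ = d·√(n/2) = 1.0170 × √(22/2) = 3.3731
One-sided α = 0.1 → critical value z_{0.1} = 1.282.
Power = P(Z > 1.282 − λ) = Φ(2.092) = 0.9818.
Type II error: β = 1 − power = 1 − 0.9818 = 0.0182.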